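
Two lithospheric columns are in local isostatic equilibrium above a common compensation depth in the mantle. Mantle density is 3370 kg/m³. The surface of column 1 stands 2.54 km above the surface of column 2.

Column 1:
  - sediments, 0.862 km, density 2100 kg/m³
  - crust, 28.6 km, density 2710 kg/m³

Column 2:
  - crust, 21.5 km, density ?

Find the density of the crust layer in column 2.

2840 kg/m³

Take the compensation level at the base of the deeper column (depth z_c below the surface of column 1) and equate Σ ρ_i t_i down to z_c; mantle fills any gap and the z_c terms cancel.
Column 1: 0.862×2100 + 28.6×2710 + (z_c − 29.462)×3370
Column 2: 2.54×0 + 21.5×ρ + (z_c − 2.54 − 21.5)×3370
The z_c×3370 term appears on both sides and cancels. Collect the known terms of each column as K = Σ(ρt)_known − 3370 × (depth of known layers): K_1 = 79316.2 − 3370×29.462 = −19970.74; K_2 = 0 − 3370×(2.54 + 21.5) = −81014.8.
Balance: K_1 = K_2 + 21.5×ρ, so ρ = (K_1 − K_2)/21.5 = 61044.1/21.5 = 2840 kg/m³.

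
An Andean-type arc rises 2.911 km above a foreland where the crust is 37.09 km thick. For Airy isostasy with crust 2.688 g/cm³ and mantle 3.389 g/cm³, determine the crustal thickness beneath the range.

51.2 km

Root depth r = h ρ_c / (ρ_m − ρ_c) = 2.911 km × 2.688 / 0.701 = 11.16 km.
Total thickness = T + h + r = 37.09 km + 2.911 km + 11.16 km = 51.2 km.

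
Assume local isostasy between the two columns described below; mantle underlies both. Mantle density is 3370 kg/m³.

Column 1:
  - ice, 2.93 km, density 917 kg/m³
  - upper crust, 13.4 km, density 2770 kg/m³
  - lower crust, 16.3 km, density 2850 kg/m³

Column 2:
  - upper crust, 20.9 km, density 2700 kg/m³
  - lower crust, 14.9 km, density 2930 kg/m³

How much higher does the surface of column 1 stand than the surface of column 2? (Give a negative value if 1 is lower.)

0.933 km

For any compensation level in the mantle, the mantle terms cancel and isostasy reduces to e = (Σt_1 − Σt_2) − (Σ(ρt)_1 − Σ(ρt)_2) / ρ_m.
Σt_1 = 32.63 km; Σt_2 = 35.8 km; Σ(ρt)_1 = 86259.81; Σ(ρt)_2 = 100087 (in km·kg/m³).
e = (32.63 − 35.8) − (86259.81 − 100087) / 3370 = 0.933 km.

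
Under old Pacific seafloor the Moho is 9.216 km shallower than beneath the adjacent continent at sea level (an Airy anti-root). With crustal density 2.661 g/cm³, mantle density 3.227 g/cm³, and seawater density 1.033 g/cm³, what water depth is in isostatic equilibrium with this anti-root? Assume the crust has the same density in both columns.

Replacing a thickness d of crust by seawater at the top must be balanced by replacing crust with mantle at the base: d (ρ_c − ρ_w) = a (ρ_m − ρ_c).
d = a (ρ_m − ρ_c)/(ρ_c − ρ_w) = 9.216 km × 0.566/1.628 = 3.2 km.

3.2 km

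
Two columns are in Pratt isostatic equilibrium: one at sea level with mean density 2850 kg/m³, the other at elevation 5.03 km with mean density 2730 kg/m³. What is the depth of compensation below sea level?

114 km

ρ_ref D = ρ (D + h) → D (ρ_ref − ρ) = ρ h.
D = ρ h/(ρ_ref − ρ) = 2730 × 5.03 km/(2850 − 2730) = 114 km.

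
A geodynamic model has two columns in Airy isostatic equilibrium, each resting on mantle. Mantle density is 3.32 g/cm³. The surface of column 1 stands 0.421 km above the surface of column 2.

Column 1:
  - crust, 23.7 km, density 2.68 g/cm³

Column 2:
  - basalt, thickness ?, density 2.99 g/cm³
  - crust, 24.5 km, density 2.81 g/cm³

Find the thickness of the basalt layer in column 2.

Take the compensation level at the base of the deeper column (depth z_c below the surface of column 1) and equate Σ ρ_i t_i down to z_c; mantle fills any gap and the z_c terms cancel.
Column 1: 23.7×2.68 + (z_c − 23.7)×3.32
Column 2: 0.421×0 + x×2.99 + 24.5×2.81 + (z_c − 0.421 − 24.5 − x)×3.32
The z_c×3.32 term appears on both sides and cancels. Collect the known terms of each column as K = Σ(ρt)_known − 3.32 × (depth of known layers): K_1 = 63.516 − 3.32×23.7 = −15.168; K_2 = 68.845 − 3.32×(0.421 + 24.5) = −13.89272.
Balance: K_1 = K_2 − x×(3.32 − 2.99), so x = (K_2 − K_1)/(3.32 − 2.99) = 1.27528/0.33 = 3.86 km.

3.86 km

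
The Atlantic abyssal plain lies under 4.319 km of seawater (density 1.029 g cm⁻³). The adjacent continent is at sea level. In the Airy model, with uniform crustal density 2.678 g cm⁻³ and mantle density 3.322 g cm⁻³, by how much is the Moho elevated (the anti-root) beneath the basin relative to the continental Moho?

11.1 km

Balancing pressure at the compensation depth: replacing crust with seawater at the top is compensated by replacing crust with mantle at the base: d (ρ_c − ρ_w) = a (ρ_m − ρ_c).
a = d (ρ_c − ρ_w)/(ρ_m − ρ_c) = 4.319 km × 1.649/0.644 = 11.1 km.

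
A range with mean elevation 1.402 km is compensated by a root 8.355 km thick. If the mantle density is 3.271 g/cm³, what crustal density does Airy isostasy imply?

ρ_c h = (ρ_m − ρ_c) r → ρ_c (h + r) = ρ_m r → ρ_c = ρ_m r / (h + r).
ρ_c = 3.271 × 8.355 km / (1.402 km + 8.355 km) = 2.8 g/cm³.

2.8 g/cm³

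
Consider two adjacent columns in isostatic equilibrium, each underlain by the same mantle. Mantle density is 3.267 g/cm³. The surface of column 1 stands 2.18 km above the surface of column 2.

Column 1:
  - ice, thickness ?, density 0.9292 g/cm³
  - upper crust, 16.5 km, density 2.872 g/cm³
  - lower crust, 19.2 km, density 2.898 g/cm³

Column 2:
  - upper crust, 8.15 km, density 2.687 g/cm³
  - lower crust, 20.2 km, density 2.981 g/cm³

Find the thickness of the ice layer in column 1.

Take the compensation level at the base of the deeper column (depth z_c below the surface of column 1) and equate Σ ρ_i t_i down to z_c; mantle fills any gap and the z_c terms cancel.
Column 1: x×0.9292 + 16.5×2.872 + 19.2×2.898 + (z_c − 35.7 − x)×3.267
Column 2: 2.18×0 + 8.15×2.687 + 20.2×2.981 + (z_c − 2.18 − 28.35)×3.267
The z_c×3.267 term appears on both sides and cancels. Collect the known terms of each column as K = Σ(ρt)_known − 3.267 × (depth of known layers): K_1 = 103.0296 − 3.267×35.7 = −13.6023; K_2 = 82.11525 − 3.267×(2.18 + 28.35) = −17.62626.
Balance: K_1 − x×(3.267 − 0.9292) = K_2, so x = (K_1 − K_2)/(3.267 − 0.9292) = 4.02396/2.3378 = 1.72 km.

1.72 km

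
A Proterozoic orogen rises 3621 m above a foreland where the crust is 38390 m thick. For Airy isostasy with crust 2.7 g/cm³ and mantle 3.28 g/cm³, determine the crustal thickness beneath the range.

Root depth r = h ρ_c / (ρ_m − ρ_c) = 3621 m × 2.7 / 0.58 = 16860 m.
Total thickness = T + h + r = 38390 m + 3621 m + 16860 m = 58900 m.

58900 m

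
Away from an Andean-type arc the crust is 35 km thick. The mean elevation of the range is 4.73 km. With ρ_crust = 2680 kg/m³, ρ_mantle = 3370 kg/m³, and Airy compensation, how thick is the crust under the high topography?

Root depth r = h ρ_c / (ρ_m − ρ_c) = 4.73 km × 2680 / 690 = 18.37 km.
Total thickness = T + h + r = 35 km + 4.73 km + 18.37 km = 58.1 km.

58.1 km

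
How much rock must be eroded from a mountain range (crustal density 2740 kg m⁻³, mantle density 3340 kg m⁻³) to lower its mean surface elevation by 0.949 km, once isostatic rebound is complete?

5.28 km

Net drop Δ = e − u = e − e ρ_c/ρ_m = e (ρ_m − ρ_c)/ρ_m.
e = Δ ρ_m/(ρ_m − ρ_c) = 0.949 km × 3340/600 = 5.28 km.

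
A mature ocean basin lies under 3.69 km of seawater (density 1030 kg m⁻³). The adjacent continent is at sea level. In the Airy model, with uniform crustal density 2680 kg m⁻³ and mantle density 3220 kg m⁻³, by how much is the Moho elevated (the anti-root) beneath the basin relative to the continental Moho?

In Airy isostatic equilibrium: replacing crust with seawater at the top is compensated by replacing crust with mantle at the base: d (ρ_c − ρ_w) = a (ρ_m − ρ_c).
a = d (ρ_c − ρ_w)/(ρ_m − ρ_c) = 3.69 km × 1650/540 = 11.3 km.

11.3 km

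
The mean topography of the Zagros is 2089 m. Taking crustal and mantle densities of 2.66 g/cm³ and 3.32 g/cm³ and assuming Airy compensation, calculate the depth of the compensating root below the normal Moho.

In Airy isostatic equilibrium: the weight of the topography is balanced by the buoyancy of the root, ρ_c h = (ρ_m − ρ_c) r.
r = h · ρ_c / (ρ_m − ρ_c) = 2089 m × 2.66 / (3.32 − 2.66) = 8420 m.

8420 m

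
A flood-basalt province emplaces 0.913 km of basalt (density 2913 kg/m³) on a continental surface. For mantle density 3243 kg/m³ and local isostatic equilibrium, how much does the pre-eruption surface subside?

0.82 km

Subaerial loading: s = t ρ_load / ρ_m.
s = 0.913 km × 2913/3243 = 0.82 km.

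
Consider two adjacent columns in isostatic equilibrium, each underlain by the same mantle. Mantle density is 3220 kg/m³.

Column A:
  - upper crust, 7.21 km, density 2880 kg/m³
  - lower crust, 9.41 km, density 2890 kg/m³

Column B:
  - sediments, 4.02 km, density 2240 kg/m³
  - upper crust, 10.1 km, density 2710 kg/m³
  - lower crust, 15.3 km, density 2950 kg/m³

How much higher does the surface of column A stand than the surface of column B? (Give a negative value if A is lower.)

For any compensation level in the mantle, the mantle terms cancel and isostasy reduces to e = (Σt_A − Σt_B) − (Σ(ρt)_A − Σ(ρt)_B) / ρ_m.
Σt_A = 16.62 km; Σt_B = 29.42 km; Σ(ρt)_A = 47959.7; Σ(ρt)_B = 81510.8 (in km·kg/m³).
e = (16.62 − 29.42) − (47959.7 − 81510.8) / 3220 = −2.38 km.

−2.38 km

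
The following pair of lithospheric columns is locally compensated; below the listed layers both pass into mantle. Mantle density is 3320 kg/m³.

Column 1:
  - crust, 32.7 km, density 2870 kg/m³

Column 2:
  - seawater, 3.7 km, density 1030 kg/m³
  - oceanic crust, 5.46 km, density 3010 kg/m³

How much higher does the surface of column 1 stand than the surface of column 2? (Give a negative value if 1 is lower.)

1.37 km

For any compensation level in the mantle, the mantle terms cancel and isostasy reduces to e = (Σt_1 − Σt_2) − (Σ(ρt)_1 − Σ(ρt)_2) / ρ_m.
Σt_1 = 32.7 km; Σt_2 = 9.16 km; Σ(ρt)_1 = 93849; Σ(ρt)_2 = 20245.6 (in km·kg/m³).
e = (32.7 − 9.16) − (93849 − 20245.6) / 3320 = 1.37 km.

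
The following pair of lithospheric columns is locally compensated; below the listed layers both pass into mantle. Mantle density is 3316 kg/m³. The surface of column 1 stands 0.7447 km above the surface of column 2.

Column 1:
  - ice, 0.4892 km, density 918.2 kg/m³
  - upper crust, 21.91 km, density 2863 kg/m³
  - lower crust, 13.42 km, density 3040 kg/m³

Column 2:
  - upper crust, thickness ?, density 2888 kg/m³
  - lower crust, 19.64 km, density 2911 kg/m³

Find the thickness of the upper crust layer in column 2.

Take the compensation level at the base of the deeper column (depth z_c below the surface of column 1) and equate Σ ρ_i t_i down to z_c; mantle fills any gap and the z_c terms cancel.
Column 1: 0.4892×918.2 + 21.91×2863 + 13.42×3040 + (z_c − 35.8192)×3316
Column 2: 0.7447×0 + x×2888 + 19.64×2911 + (z_c − 0.7447 − 19.64 − x)×3316
The z_c×3316 term appears on both sides and cancels. Collect the known terms of each column as K = Σ(ρt)_known − 3316 × (depth of known layers): K_1 = 103974.313 − 3316×35.8192 = −14802.1538; K_2 = 57172.04 − 3316×(0.7447 + 19.64) = −10423.6252.
Balance: K_1 = K_2 − x×(3316 − 2888), so x = (K_2 − K_1)/(3316 − 2888) = 4378.53/428 = 10.2 km.

10.2 km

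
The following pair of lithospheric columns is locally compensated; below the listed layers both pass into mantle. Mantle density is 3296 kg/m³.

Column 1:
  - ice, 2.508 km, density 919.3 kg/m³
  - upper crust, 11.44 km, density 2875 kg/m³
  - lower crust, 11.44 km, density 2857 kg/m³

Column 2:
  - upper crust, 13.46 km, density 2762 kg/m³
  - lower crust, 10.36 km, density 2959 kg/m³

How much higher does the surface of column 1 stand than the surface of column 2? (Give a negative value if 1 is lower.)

1.55 km

For any compensation level in the mantle, the mantle terms cancel and isostasy reduces to e = (Σt_1 − Σt_2) − (Σ(ρt)_1 − Σ(ρt)_2) / ρ_m.
Σt_1 = 25.388 km; Σt_2 = 23.82 km; Σ(ρt)_1 = 67879.6844; Σ(ρt)_2 = 67831.76 (in km·kg/m³).
e = (25.388 − 23.82) − (67879.6844 − 67831.76) / 3296 = 1.55 km.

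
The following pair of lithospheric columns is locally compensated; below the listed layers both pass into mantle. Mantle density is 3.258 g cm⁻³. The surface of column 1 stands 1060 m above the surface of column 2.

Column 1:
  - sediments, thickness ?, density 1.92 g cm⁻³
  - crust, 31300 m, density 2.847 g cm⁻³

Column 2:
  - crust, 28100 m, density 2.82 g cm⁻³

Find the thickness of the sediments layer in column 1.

2170 m

Take the compensation level at the base of the deeper column (depth z_c below the surface of column 1) and equate Σ ρ_i t_i down to z_c; mantle fills any gap and the z_c terms cancel.
Column 1: x×1.92 + 31300×2.847 + (z_c − 31300 − x)×3.258
Column 2: 1060×0 + 28100×2.82 + (z_c − 1060 − 28100)×3.258
The z_c×3.258 term appears on both sides and cancels. Collect the known terms of each column as K = Σ(ρt)_known − 3.258 × (depth of known layers): K_1 = 89111.1 − 3.258×31300 = −12864.3; K_2 = 79242 − 3.258×(1060 + 28100) = −15761.28.
Balance: K_1 − x×(3.258 − 1.92) = K_2, so x = (K_1 − K_2)/(3.258 − 1.92) = 2896.98/1.338 = 2170 m.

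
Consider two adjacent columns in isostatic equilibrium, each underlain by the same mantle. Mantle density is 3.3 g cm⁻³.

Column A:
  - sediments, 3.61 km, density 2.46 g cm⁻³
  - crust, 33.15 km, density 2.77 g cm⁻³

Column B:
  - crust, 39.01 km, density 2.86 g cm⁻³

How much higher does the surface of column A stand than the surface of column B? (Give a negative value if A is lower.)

1.04 km

For any compensation level in the mantle, the mantle terms cancel and isostasy reduces to e = (Σt_A − Σt_B) − (Σ(ρt)_A − Σ(ρt)_B) / ρ_m.
Σt_A = 36.76 km; Σt_B = 39.01 km; Σ(ρt)_A = 100.7061; Σ(ρt)_B = 111.5686 (in km·g cm⁻³).
e = (36.76 − 39.01) − (100.7061 − 111.5686) / 3.3 = 1.04 km.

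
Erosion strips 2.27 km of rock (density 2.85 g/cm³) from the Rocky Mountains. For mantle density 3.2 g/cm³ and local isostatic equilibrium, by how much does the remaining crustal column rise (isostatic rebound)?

2.02 km

Unloading: uplift u = e ρ_c/ρ_m = 2.27 km × 2.85/3.2 = 2.02 km.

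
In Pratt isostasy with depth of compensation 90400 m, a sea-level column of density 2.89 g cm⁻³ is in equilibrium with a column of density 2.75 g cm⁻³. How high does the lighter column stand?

ρ_ref D = ρ (D + h) → h = D (ρ_ref − ρ)/ρ.
h = 90400 m × (2.89 − 2.75)/2.75 = 4600 m.

4600 m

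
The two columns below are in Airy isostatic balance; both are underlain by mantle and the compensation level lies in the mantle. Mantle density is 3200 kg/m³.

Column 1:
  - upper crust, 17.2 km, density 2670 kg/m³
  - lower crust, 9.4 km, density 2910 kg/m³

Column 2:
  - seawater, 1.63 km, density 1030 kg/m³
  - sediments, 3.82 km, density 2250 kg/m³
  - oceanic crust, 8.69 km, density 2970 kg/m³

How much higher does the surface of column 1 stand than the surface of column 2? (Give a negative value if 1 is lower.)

0.837 km

For any compensation level in the mantle, the mantle terms cancel and isostasy reduces to e = (Σt_1 − Σt_2) − (Σ(ρt)_1 − Σ(ρt)_2) / ρ_m.
Σt_1 = 26.6 km; Σt_2 = 14.14 km; Σ(ρt)_1 = 73278; Σ(ρt)_2 = 36083.2 (in km·kg/m³).
e = (26.6 − 14.14) − (73278 − 36083.2) / 3200 = 0.837 km.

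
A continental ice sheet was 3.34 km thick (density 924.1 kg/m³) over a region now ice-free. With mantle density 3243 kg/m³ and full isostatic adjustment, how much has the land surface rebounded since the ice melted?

Removing the load lets mantle flow back in; uplift u satisfies ρ_ice t = ρ_m u.
u = t ρ_ice/ρ_m = 3.34 km × 924.1/3243 = 0.952 km.

0.952 km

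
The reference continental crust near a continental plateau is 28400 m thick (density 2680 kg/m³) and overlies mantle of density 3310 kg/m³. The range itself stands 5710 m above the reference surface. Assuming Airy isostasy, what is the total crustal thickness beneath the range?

58400 m

Root depth r = h ρ_c / (ρ_m − ρ_c) = 5710 m × 2680 / 630 = 24290 m.
Total thickness = T + h + r = 28400 m + 5710 m + 24290 m = 58400 m.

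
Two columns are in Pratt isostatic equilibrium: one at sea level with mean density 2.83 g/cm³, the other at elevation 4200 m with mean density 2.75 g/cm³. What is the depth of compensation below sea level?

144000 m

ρ_ref D = ρ (D + h) → D (ρ_ref − ρ) = ρ h.
D = ρ h/(ρ_ref − ρ) = 2.75 × 4200 m/(2.83 − 2.75) = 144000 m.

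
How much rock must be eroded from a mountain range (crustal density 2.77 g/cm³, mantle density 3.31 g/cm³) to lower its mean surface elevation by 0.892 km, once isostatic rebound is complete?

5.47 km

Net drop Δ = e − u = e − e ρ_c/ρ_m = e (ρ_m − ρ_c)/ρ_m.
e = Δ ρ_m/(ρ_m − ρ_c) = 0.892 km × 3.31/0.54 = 5.47 km.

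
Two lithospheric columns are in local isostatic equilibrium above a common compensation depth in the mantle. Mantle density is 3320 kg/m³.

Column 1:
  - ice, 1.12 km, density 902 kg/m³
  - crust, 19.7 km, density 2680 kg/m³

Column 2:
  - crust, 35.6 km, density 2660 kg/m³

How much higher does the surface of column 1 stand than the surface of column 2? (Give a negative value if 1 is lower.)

−2.46 km

For any compensation level in the mantle, the mantle terms cancel and isostasy reduces to e = (Σt_1 − Σt_2) − (Σ(ρt)_1 − Σ(ρt)_2) / ρ_m.
Σt_1 = 20.82 km; Σt_2 = 35.6 km; Σ(ρt)_1 = 53806.24; Σ(ρt)_2 = 94696 (in km·kg/m³).
e = (20.82 − 35.6) − (53806.24 − 94696) / 3320 = −2.46 km.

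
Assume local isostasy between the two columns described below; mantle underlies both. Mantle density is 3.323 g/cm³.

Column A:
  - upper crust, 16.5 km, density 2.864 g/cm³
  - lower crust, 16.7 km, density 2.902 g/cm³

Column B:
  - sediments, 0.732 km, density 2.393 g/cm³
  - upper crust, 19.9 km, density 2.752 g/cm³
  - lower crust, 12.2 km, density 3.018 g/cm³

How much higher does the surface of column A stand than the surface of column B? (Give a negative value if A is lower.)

For any compensation level in the mantle, the mantle terms cancel and isostasy reduces to e = (Σt_A − Σt_B) − (Σ(ρt)_A − Σ(ρt)_B) / ρ_m.
Σt_A = 33.2 km; Σt_B = 32.832 km; Σ(ρt)_A = 95.7194; Σ(ρt)_B = 93.336076 (in km·g/cm³).
e = (33.2 − 32.832) − (95.7194 − 93.336076) / 3.323 = −0.349 km.

−0.349 km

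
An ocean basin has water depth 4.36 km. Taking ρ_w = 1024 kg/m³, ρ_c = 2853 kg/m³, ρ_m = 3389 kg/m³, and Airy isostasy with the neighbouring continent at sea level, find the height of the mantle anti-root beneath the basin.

For local isostatic compensation: replacing crust with seawater at the top is compensated by replacing crust with mantle at the base: d (ρ_c − ρ_w) = a (ρ_m − ρ_c).
a = d (ρ_c − ρ_w)/(ρ_m − ρ_c) = 4.36 km × 1829/536 = 14.9 km.

14.9 km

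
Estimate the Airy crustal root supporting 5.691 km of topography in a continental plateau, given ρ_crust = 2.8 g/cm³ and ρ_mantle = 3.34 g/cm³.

29.5 km

For local isostatic compensation: the weight of the topography is balanced by the buoyancy of the root, ρ_c h = (ρ_m − ρ_c) r.
r = h · ρ_c / (ρ_m − ρ_c) = 5.691 km × 2.8 / (3.34 − 2.8) = 29.5 km.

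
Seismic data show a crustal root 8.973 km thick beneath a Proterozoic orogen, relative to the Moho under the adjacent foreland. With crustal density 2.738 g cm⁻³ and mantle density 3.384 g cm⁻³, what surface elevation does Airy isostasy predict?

2.12 km

By Archimedes' principle applied to the lithosphere: ρ_c h = (ρ_m − ρ_c) r.
h = r (ρ_m − ρ_c) / ρ_c = 8.973 km × (3.384 − 2.738) / 2.738 = 2.12 km.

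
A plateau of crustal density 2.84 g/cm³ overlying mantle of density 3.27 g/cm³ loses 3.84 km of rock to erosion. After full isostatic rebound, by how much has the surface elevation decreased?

0.505 km

Rebound u = e ρ_c/ρ_m = 3.84 km × 2.84/3.27 = 3.335 km.
Net surface drop = e − u = 3.84 km − 3.335 km = e (ρ_m − ρ_c)/ρ_m = 0.505 km.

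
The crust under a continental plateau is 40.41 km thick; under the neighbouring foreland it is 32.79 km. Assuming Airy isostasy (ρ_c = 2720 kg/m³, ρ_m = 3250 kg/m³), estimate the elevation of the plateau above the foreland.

Excess crust Δ = 40.41 km − 32.79 km = 7.62 km, split between elevation h and root r with h + r = Δ.
Airy balance ρ_c h = (ρ_m − ρ_c) r gives r = h ρ_c/(ρ_m − ρ_c), so h (1 + ρ_c/(ρ_m − ρ_c)) = Δ, i.e. h = Δ (ρ_m − ρ_c)/ρ_m.
h = 7.62 km × 530/3250 = 1.24 km.

1.24 km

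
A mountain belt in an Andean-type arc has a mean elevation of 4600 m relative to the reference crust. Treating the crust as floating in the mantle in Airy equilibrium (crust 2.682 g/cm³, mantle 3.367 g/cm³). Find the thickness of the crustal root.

Equating mass per unit area of the two columns: the weight of the topography is balanced by the buoyancy of the root, ρ_c h = (ρ_m − ρ_c) r.
r = h · ρ_c / (ρ_m − ρ_c) = 4600 m × 2.682 / (3.367 − 2.682) = 18000 m.

18000 m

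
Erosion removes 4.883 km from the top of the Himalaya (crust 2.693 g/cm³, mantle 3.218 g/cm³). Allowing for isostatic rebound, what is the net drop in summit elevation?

0.797 km

Rebound u = e ρ_c/ρ_m = 4.883 km × 2.693/3.218 = 4.086 km.
Net surface drop = e − u = 4.883 km − 4.086 km = e (ρ_m − ρ_c)/ρ_m = 0.797 km.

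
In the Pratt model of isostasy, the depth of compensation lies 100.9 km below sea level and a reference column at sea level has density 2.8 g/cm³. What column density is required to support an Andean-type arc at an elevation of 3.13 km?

Pratt balance: ρ_ref D = ρ (D + h).
ρ = ρ_ref D/(D + h) = 2.8 × 100.9 km/(100.9 km + 3.13 km) = 2.72 g/cm³.

2.72 g/cm³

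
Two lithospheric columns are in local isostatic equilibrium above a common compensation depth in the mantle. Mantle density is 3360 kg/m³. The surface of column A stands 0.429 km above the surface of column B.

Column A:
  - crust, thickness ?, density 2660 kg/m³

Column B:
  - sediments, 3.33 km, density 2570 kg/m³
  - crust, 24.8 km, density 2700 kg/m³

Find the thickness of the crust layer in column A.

29.2 km

Take the compensation level at the base of the deeper column (depth z_c below the surface of column A) and equate Σ ρ_i t_i down to z_c; mantle fills any gap and the z_c terms cancel.
Column A: x×2660 + (z_c − 0 − x)×3360
Column B: 0.429×0 + 3.33×2570 + 24.8×2700 + (z_c − 0.429 − 28.13)×3360
The z_c×3360 term appears on both sides and cancels. Collect the known terms of each column as K = Σ(ρt)_known − 3360 × (depth of known layers): K_A = 0 − 3360×0 = 0; K_B = 75518.1 − 3360×(0.429 + 28.13) = −20440.14.
Balance: K_A − x×(3360 − 2660) = K_B, so x = (K_A − K_B)/(3360 − 2660) = 20440.1/700 = 29.2 km.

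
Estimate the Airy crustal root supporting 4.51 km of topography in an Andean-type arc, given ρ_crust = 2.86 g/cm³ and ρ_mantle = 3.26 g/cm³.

32.2 km

Isostatic balance requires: the weight of the topography is balanced by the buoyancy of the root, ρ_c h = (ρ_m − ρ_c) r.
r = h · ρ_c / (ρ_m − ρ_c) = 4.51 km × 2.86 / (3.26 − 2.86) = 32.2 km.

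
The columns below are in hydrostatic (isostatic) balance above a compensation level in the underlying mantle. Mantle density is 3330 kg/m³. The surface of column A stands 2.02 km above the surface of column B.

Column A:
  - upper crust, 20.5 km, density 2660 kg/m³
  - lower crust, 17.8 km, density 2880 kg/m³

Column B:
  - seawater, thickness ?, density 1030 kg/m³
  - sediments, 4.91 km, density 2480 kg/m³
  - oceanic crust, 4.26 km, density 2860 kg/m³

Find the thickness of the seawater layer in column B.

3.84 km

Take the compensation level at the base of the deeper column (depth z_c below the surface of column A) and equate Σ ρ_i t_i down to z_c; mantle fills any gap and the z_c terms cancel.
Column A: 20.5×2660 + 17.8×2880 + (z_c − 38.3)×3330
Column B: 2.02×0 + x×1030 + 4.91×2480 + 4.26×2860 + (z_c − 2.02 − 9.17 − x)×3330
The z_c×3330 term appears on both sides and cancels. Collect the known terms of each column as K = Σ(ρt)_known − 3330 × (depth of known layers): K_A = 105794 − 3330×38.3 = −21745; K_B = 24360.4 − 3330×(2.02 + 9.17) = −12902.3.
Balance: K_A = K_B − x×(3330 − 1030), so x = (K_B − K_A)/(3330 − 1030) = 8842.7/2300 = 3.84 km.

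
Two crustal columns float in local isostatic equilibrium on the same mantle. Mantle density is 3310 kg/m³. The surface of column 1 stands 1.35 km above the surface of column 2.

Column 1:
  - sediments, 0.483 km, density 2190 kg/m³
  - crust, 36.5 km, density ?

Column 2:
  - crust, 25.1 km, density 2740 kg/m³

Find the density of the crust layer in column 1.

Take the compensation level at the base of the deeper column (depth z_c below the surface of column 1) and equate Σ ρ_i t_i down to z_c; mantle fills any gap and the z_c terms cancel.
Column 1: 0.483×2190 + 36.5×ρ + (z_c − 36.983)×3310
Column 2: 1.35×0 + 25.1×2740 + (z_c − 1.35 − 25.1)×3310
The z_c×3310 term appears on both sides and cancels. Collect the known terms of each column as K = Σ(ρt)_known − 3310 × (depth of known layers): K_1 = 1057.77 − 3310×36.983 = −121355.96; K_2 = 68774 − 3310×(1.35 + 25.1) = −18775.5.
Balance: K_1 + 36.5×ρ = K_2, so ρ = (K_2 − K_1)/36.5 = 102580/36.5 = 2810 kg/m³.

2810 kg/m³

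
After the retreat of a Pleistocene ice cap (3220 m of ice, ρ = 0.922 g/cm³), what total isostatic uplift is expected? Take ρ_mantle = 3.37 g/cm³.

Removing the load lets mantle flow back in; uplift u satisfies ρ_ice t = ρ_m u.
u = t ρ_ice/ρ_m = 3220 m × 0.922/3.37 = 881 m.

881 m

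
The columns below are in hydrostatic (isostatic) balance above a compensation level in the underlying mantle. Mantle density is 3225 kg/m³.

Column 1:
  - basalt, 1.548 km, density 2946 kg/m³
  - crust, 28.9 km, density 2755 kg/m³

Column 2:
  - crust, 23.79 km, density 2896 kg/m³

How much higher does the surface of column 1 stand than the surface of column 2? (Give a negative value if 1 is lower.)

For any compensation level in the mantle, the mantle terms cancel and isostasy reduces to e = (Σt_1 − Σt_2) − (Σ(ρt)_1 − Σ(ρt)_2) / ρ_m.
Σt_1 = 30.448 km; Σt_2 = 23.79 km; Σ(ρt)_1 = 84179.908; Σ(ρt)_2 = 68895.84 (in km·kg/m³).
e = (30.448 − 23.79) − (84179.908 − 68895.84) / 3225 = 1.92 km.

1.92 km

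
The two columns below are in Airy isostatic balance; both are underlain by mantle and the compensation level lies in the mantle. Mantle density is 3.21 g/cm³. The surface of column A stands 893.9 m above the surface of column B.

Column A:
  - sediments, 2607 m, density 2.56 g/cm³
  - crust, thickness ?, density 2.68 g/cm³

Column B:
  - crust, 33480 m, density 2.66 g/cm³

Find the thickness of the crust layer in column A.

37000 m

Take the compensation level at the base of the deeper column (depth z_c below the surface of column A) and equate Σ ρ_i t_i down to z_c; mantle fills any gap and the z_c terms cancel.
Column A: 2607×2.56 + x×2.68 + (z_c − 2607 − x)×3.21
Column B: 893.9×0 + 33480×2.66 + (z_c − 893.9 − 33480)×3.21
The z_c×3.21 term appears on both sides and cancels. Collect the known terms of each column as K = Σ(ρt)_known − 3.21 × (depth of known layers): K_A = 6673.92 − 3.21×2607 = −1694.55; K_B = 89056.8 − 3.21×(893.9 + 33480) = −21283.419.
Balance: K_A − x×(3.21 − 2.68) = K_B, so x = (K_A − K_B)/(3.21 − 2.68) = 19588.9/0.53 = 37000 m.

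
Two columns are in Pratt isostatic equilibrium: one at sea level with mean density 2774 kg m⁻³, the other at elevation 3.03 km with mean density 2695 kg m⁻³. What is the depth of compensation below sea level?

ρ_ref D = ρ (D + h) → D (ρ_ref − ρ) = ρ h.
D = ρ h/(ρ_ref − ρ) = 2695 × 3.03 km/(2774 − 2695) = 103 km.

103 km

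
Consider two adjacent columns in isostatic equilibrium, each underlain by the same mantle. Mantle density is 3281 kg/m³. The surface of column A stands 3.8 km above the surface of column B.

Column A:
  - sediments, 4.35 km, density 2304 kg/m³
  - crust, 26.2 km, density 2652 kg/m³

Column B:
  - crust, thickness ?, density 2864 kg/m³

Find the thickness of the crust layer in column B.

Take the compensation level at the base of the deeper column (depth z_c below the surface of column A) and equate Σ ρ_i t_i down to z_c; mantle fills any gap and the z_c terms cancel.
Column A: 4.35×2304 + 26.2×2652 + (z_c − 30.55)×3281
Column B: 3.8×0 + x×2864 + (z_c − 3.8 − 0 − x)×3281
The z_c×3281 term appears on both sides and cancels. Collect the known terms of each column as K = Σ(ρt)_known − 3281 × (depth of known layers): K_A = 79504.8 − 3281×30.55 = −20729.75; K_B = 0 − 3281×(3.8 + 0) = −12467.8.
Balance: K_A = K_B − x×(3281 − 2864), so x = (K_B − K_A)/(3281 − 2864) = 8261.95/417 = 19.8 km.

19.8 km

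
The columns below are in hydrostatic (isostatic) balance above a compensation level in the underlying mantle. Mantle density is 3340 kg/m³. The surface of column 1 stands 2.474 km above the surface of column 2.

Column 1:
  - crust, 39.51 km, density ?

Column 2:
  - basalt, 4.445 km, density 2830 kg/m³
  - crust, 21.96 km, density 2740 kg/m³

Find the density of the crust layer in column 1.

Take the compensation level at the base of the deeper column (depth z_c below the surface of column 1) and equate Σ ρ_i t_i down to z_c; mantle fills any gap and the z_c terms cancel.
Column 1: 39.51×ρ + (z_c − 39.51)×3340
Column 2: 2.474×0 + 4.445×2830 + 21.96×2740 + (z_c − 2.474 − 26.405)×3340
The z_c×3340 term appears on both sides and cancels. Collect the known terms of each column as K = Σ(ρt)_known − 3340 × (depth of known layers): K_1 = 0 − 3340×39.51 = −131963.4; K_2 = 72749.75 − 3340×(2.474 + 26.405) = −23706.11.
Balance: K_1 + 39.51×ρ = K_2, so ρ = (K_2 − K_1)/39.51 = 108257/39.51 = 2740 kg/m³.

2740 kg/m³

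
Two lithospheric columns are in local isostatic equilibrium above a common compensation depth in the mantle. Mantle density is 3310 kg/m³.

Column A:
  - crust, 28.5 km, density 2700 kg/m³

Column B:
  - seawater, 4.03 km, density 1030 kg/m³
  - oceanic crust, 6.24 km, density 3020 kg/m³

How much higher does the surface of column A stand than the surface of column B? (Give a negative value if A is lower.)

For any compensation level in the mantle, the mantle terms cancel and isostasy reduces to e = (Σt_A − Σt_B) − (Σ(ρt)_A − Σ(ρt)_B) / ρ_m.
Σt_A = 28.5 km; Σt_B = 10.27 km; Σ(ρt)_A = 76950; Σ(ρt)_B = 22995.7 (in km·kg/m³).
e = (28.5 − 10.27) − (76950 − 22995.7) / 3310 = 1.93 km.

1.93 km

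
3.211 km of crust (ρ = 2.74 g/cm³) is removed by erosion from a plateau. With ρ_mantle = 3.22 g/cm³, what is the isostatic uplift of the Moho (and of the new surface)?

2.73 km

Unloading: uplift u = e ρ_c/ρ_m = 3.211 km × 2.74/3.22 = 2.73 km.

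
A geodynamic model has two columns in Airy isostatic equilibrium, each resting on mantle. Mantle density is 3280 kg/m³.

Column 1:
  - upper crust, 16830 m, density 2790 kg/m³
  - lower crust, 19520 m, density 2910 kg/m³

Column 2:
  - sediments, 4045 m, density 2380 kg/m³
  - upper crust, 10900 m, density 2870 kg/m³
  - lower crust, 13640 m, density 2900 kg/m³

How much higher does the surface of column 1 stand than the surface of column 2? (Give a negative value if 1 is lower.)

For any compensation level in the mantle, the mantle terms cancel and isostasy reduces to e = (Σt_1 − Σt_2) − (Σ(ρt)_1 − Σ(ρt)_2) / ρ_m.
Σt_1 = 36350 m; Σt_2 = 28585 m; Σ(ρt)_1 = 103758900; Σ(ρt)_2 = 80466100 (in m·kg/m³).
e = (36350 − 28585) − (103758900 − 80466100) / 3280 = 664 m.

664 m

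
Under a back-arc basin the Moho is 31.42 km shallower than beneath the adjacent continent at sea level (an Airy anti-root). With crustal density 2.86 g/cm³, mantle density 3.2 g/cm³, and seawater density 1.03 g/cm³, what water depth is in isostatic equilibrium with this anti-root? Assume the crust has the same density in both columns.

5.84 km

Replacing a thickness d of crust by seawater at the top must be balanced by replacing crust with mantle at the base: d (ρ_c − ρ_w) = a (ρ_m − ρ_c).
d = a (ρ_m − ρ_c)/(ρ_c − ρ_w) = 31.42 km × 0.34/1.83 = 5.84 km.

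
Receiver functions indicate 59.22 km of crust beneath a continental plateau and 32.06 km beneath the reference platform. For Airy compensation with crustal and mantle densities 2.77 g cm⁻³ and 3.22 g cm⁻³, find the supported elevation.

Excess crust Δ = 59.22 km − 32.06 km = 27.16 km, split between elevation h and root r with h + r = Δ.
Airy balance ρ_c h = (ρ_m − ρ_c) r gives r = h ρ_c/(ρ_m − ρ_c), so h (1 + ρ_c/(ρ_m − ρ_c)) = Δ, i.e. h = Δ (ρ_m − ρ_c)/ρ_m.
h = 27.16 km × 0.45/3.22 = 3.8 km.

3.8 km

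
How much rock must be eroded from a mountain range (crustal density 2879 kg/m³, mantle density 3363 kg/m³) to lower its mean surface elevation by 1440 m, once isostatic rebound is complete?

Net drop Δ = e − u = e − e ρ_c/ρ_m = e (ρ_m − ρ_c)/ρ_m.
e = Δ ρ_m/(ρ_m − ρ_c) = 1440 m × 3363/484 = 10000 m.

10000 m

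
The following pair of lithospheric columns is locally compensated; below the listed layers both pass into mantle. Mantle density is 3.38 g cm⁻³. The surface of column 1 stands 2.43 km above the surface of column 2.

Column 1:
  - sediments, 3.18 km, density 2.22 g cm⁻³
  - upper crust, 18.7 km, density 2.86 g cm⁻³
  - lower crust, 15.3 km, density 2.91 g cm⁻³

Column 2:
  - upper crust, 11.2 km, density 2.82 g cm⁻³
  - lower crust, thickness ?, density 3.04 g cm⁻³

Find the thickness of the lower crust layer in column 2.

18 km

Take the compensation level at the base of the deeper column (depth z_c below the surface of column 1) and equate Σ ρ_i t_i down to z_c; mantle fills any gap and the z_c terms cancel.
Column 1: 3.18×2.22 + 18.7×2.86 + 15.3×2.91 + (z_c − 37.18)×3.38
Column 2: 2.43×0 + 11.2×2.82 + x×3.04 + (z_c − 2.43 − 11.2 − x)×3.38
The z_c×3.38 term appears on both sides and cancels. Collect the known terms of each column as K = Σ(ρt)_known − 3.38 × (depth of known layers): K_1 = 105.0646 − 3.38×37.18 = −20.6038; K_2 = 31.584 − 3.38×(2.43 + 11.2) = −14.4854.
Balance: K_1 = K_2 − x×(3.38 − 3.04), so x = (K_2 − K_1)/(3.38 − 3.04) = 6.1184/0.34 = 18 km.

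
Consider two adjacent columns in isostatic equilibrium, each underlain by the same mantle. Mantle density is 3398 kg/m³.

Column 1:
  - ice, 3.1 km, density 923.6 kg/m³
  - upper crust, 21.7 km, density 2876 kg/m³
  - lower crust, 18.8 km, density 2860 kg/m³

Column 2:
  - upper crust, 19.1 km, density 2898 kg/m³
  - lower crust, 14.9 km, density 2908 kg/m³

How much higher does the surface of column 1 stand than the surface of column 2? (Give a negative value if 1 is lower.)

3.61 km

For any compensation level in the mantle, the mantle terms cancel and isostasy reduces to e = (Σt_1 − Σt_2) − (Σ(ρt)_1 − Σ(ρt)_2) / ρ_m.
Σt_1 = 43.6 km; Σt_2 = 34 km; Σ(ρt)_1 = 119040.36; Σ(ρt)_2 = 98681 (in km·kg/m³).
e = (43.6 − 34) − (119040.36 − 98681) / 3398 = 3.61 km.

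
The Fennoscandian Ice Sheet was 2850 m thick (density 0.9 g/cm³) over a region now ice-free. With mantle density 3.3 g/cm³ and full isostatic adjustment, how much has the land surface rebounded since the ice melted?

777 m

Removing the load lets mantle flow back in; uplift u satisfies ρ_ice t = ρ_m u.
u = t ρ_ice/ρ_m = 2850 m × 0.9/3.3 = 777 m.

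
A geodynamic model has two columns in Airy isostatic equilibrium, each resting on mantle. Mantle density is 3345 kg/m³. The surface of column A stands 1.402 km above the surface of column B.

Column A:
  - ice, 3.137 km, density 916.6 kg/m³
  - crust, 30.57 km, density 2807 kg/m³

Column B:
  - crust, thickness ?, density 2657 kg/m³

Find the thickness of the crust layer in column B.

28.2 km

Take the compensation level at the base of the deeper column (depth z_c below the surface of column A) and equate Σ ρ_i t_i down to z_c; mantle fills any gap and the z_c terms cancel.
Column A: 3.137×916.6 + 30.57×2807 + (z_c − 33.707)×3345
Column B: 1.402×0 + x×2657 + (z_c − 1.402 − 0 − x)×3345
The z_c×3345 term appears on both sides and cancels. Collect the known terms of each column as K = Σ(ρt)_known − 3345 × (depth of known layers): K_A = 88685.3642 − 3345×33.707 = −24064.5508; K_B = 0 − 3345×(1.402 + 0) = −4689.69.
Balance: K_A = K_B − x×(3345 − 2657), so x = (K_B − K_A)/(3345 − 2657) = 19374.9/688 = 28.2 km.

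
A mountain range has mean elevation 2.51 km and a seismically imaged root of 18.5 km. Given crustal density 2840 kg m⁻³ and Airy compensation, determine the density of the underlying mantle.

3230 kg m⁻³

Airy balance: ρ_c h = (ρ_m − ρ_c) r → ρ_m = ρ_c (1 + h/r).
ρ_m = 2840 × (1 + 2.51 km/18.5 km) = 3230 kg m⁻³.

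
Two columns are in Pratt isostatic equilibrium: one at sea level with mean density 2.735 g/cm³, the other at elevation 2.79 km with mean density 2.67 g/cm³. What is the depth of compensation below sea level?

ρ_ref D = ρ (D + h) → D (ρ_ref − ρ) = ρ h.
D = ρ h/(ρ_ref − ρ) = 2.67 × 2.79 km/(2.735 − 2.67) = 115 km.

115 km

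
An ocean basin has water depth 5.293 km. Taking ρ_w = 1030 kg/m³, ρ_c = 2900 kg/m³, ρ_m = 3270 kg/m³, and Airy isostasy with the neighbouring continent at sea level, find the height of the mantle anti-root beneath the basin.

Isostatic balance requires: replacing crust with seawater at the top is compensated by replacing crust with mantle at the base: d (ρ_c − ρ_w) = a (ρ_m − ρ_c).
a = d (ρ_c − ρ_w)/(ρ_m − ρ_c) = 5.293 km × 1870/370 = 26.8 km.

26.8 km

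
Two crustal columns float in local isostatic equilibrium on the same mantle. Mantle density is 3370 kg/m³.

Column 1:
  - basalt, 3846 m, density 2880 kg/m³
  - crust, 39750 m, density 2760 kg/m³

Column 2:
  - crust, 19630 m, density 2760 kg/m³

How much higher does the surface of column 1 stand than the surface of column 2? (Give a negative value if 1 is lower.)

4200 m

For any compensation level in the mantle, the mantle terms cancel and isostasy reduces to e = (Σt_1 − Σt_2) − (Σ(ρt)_1 − Σ(ρt)_2) / ρ_m.
Σt_1 = 43596 m; Σt_2 = 19630 m; Σ(ρt)_1 = 120786480; Σ(ρt)_2 = 54178800 (in m·kg/m³).
e = (43596 − 19630) − (120786480 − 54178800) / 3370 = 4200 m.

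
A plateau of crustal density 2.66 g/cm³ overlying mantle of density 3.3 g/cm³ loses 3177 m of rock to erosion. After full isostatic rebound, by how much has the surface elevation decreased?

616 m

Rebound u = e ρ_c/ρ_m = 3177 m × 2.66/3.3 = 2561 m.
Net surface drop = e − u = 3177 m − 2561 m = e (ρ_m − ρ_c)/ρ_m = 616 m.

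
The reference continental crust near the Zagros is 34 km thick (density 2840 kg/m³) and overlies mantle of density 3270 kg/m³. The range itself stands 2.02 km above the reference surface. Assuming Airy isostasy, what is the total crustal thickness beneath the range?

49.4 km

Root depth r = h ρ_c / (ρ_m − ρ_c) = 2.02 km × 2840 / 430 = 13.34 km.
Total thickness = T + h + r = 34 km + 2.02 km + 13.34 km = 49.4 km.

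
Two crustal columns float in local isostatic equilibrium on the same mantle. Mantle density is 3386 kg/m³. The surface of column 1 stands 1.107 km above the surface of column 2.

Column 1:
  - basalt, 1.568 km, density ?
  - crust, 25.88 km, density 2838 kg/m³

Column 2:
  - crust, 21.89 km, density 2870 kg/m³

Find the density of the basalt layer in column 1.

Take the compensation level at the base of the deeper column (depth z_c below the surface of column 1) and equate Σ ρ_i t_i down to z_c; mantle fills any gap and the z_c terms cancel.
Column 1: 1.568×ρ + 25.88×2838 + (z_c − 27.448)×3386
Column 2: 1.107×0 + 21.89×2870 + (z_c − 1.107 − 21.89)×3386
The z_c×3386 term appears on both sides and cancels. Collect the known terms of each column as K = Σ(ρt)_known − 3386 × (depth of known layers): K_1 = 73447.44 − 3386×27.448 = −19491.488; K_2 = 62824.3 − 3386×(1.107 + 21.89) = −15043.542.
Balance: K_1 + 1.568×ρ = K_2, so ρ = (K_2 − K_1)/1.568 = 4447.95/1.568 = 2840 kg/m³.

2840 kg/m³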